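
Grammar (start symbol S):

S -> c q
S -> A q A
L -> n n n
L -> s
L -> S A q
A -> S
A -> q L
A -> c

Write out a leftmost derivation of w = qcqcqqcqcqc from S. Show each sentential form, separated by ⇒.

S ⇒ AqA   [S -> A q A]
AqA ⇒ SqA   [A -> S]
SqA ⇒ AqAqA   [S -> A q A]
AqAqA ⇒ SqAqA   [A -> S]
SqAqA ⇒ AqAqAqA   [S -> A q A]
AqAqAqA ⇒ qLqAqAqA   [A -> q L]
qLqAqAqA ⇒ qSAqqAqAqA   [L -> S A q]
qSAqqAqAqA ⇒ qcqAqqAqAqA   [S -> c q]
qcqAqqAqAqA ⇒ qcqcqqAqAqA   [A -> c]
qcqcqqAqAqA ⇒ qcqcqqcqAqA   [A -> c]
qcqcqqcqAqA ⇒ qcqcqqcqcqA   [A -> c]
qcqcqqcqcqA ⇒ qcqcqqcqcqc   [A -> c]

S ⇒ AqA ⇒ SqA ⇒ AqAqA ⇒ SqAqA ⇒ AqAqAqA ⇒ qLqAqAqA ⇒ qSAqqAqAqA ⇒ qcqAqqAqAqA ⇒ qcqcqqAqAqA ⇒ qcqcqqcqAqA ⇒ qcqcqqcqcqA ⇒ qcqcqqcqcqc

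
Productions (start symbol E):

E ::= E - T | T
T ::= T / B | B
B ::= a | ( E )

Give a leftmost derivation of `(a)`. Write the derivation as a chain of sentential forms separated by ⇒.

E ⇒ T   [E ::= T]
T ⇒ B   [T ::= B]
B ⇒ (E)   [B ::= ( E )]
(E) ⇒ (T)   [E ::= T]
(T) ⇒ (B)   [T ::= B]
(B) ⇒ (a)   [B ::= a]

E ⇒ T ⇒ B ⇒ (E) ⇒ (T) ⇒ (B) ⇒ (a)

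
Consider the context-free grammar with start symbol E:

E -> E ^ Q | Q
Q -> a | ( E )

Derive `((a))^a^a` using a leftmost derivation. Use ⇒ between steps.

E ⇒ E^Q   [E -> E ^ Q]
E^Q ⇒ E^Q^Q   [E -> E ^ Q]
E^Q^Q ⇒ Q^Q^Q   [E -> Q]
Q^Q^Q ⇒ (E)^Q^Q   [Q -> ( E )]
(E)^Q^Q ⇒ (Q)^Q^Q   [E -> Q]
(Q)^Q^Q ⇒ ((E))^Q^Q   [Q -> ( E )]
((E))^Q^Q ⇒ ((Q))^Q^Q   [E -> Q]
((Q))^Q^Q ⇒ ((a))^Q^Q   [Q -> a]
((a))^Q^Q ⇒ ((a))^a^Q   [Q -> a]
((a))^a^Q ⇒ ((a))^a^a   [Q -> a]

E ⇒ E^Q ⇒ E^Q^Q ⇒ Q^Q^Q ⇒ (E)^Q^Q ⇒ (Q)^Q^Q ⇒ ((E))^Q^Q ⇒ ((Q))^Q^Q ⇒ ((a))^Q^Q ⇒ ((a))^a^Q ⇒ ((a))^a^a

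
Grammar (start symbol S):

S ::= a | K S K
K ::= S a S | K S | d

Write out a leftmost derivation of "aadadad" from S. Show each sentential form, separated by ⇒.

S ⇒ KSK   [S ::= K S K]
KSK ⇒ SaSSK   [K ::= S a S]
SaSSK ⇒ aaSSK   [S ::= a]
aaSSK ⇒ aaKSKSK   [S ::= K S K]
aaKSKSK ⇒ aadSKSK   [K ::= d]
aadSKSK ⇒ aadaKSK   [S ::= a]
aadaKSK ⇒ aadadSK   [K ::= d]
aadadSK ⇒ aadadaK   [S ::= a]
aadadaK ⇒ aadadad   [K ::= d]

S⇒KSK⇒SaSSK⇒aaSSK⇒aaKSKSK⇒aadSKSK⇒aadaKSK⇒aadadSK⇒aadadaK⇒aadadad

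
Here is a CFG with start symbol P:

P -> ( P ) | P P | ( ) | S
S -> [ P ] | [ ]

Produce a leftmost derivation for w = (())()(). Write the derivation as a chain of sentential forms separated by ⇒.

P ⇒ PP   [P -> P P]
PP ⇒ PPP   [P -> P P]
PPP ⇒ (P)PP   [P -> ( P )]
(P)PP ⇒ (())PP   [P -> ( )]
(())PP ⇒ (())()P   [P -> ( )]
(())()P ⇒ (())()()   [P -> ( )]

P ⇒ PP ⇒ PPP ⇒ (P)PP ⇒ (())PP ⇒ (())()P ⇒ (())()()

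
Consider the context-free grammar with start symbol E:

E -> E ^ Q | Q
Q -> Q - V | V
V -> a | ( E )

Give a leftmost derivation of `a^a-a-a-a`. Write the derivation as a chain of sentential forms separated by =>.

E => E^Q => Q^Q => V^Q => a^Q => a^Q-V => a^Q-V-V => a^Q-V-V-V => a^V-V-V-V => a^a-V-V-V => a^a-a-V-V => a^a-a-a-V => a^a-a-a-a

E => E^Q   [E -> E ^ Q]
E^Q => Q^Q   [E -> Q]
Q^Q => V^Q   [Q -> V]
V^Q => a^Q   [V -> a]
a^Q => a^Q-V   [Q -> Q - V]
a^Q-V => a^Q-V-V   [Q -> Q - V]
a^Q-V-V => a^Q-V-V-V   [Q -> Q - V]
a^Q-V-V-V => a^V-V-V-V   [Q -> V]
a^V-V-V-V => a^a-V-V-V   [V -> a]
a^a-V-V-V => a^a-a-V-V   [V -> a]
a^a-a-V-V => a^a-a-a-V   [V -> a]
a^a-a-a-V => a^a-a-a-a   [V -> a]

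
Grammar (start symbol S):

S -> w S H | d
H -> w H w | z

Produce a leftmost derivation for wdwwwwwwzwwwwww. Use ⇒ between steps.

S ⇒ wSH   [S -> w S H]
wSH ⇒ wdH   [S -> d]
wdH ⇒ wdwHw   [H -> w H w]
wdwHw ⇒ wdwwHww   [H -> w H w]
wdwwHww ⇒ wdwwwHwww   [H -> w H w]
wdwwwHwww ⇒ wdwwwwHwwww   [H -> w H w]
wdwwwwHwwww ⇒ wdwwwwwHwwwww   [H -> w H w]
wdwwwwwHwwwww ⇒ wdwwwwwwHwwwwww   [H -> w H w]
wdwwwwwwHwwwwww ⇒ wdwwwwwwzwwwwww   [H -> z]

S ⇒ wSH ⇒ wdH ⇒ wdwHw ⇒ wdwwHww ⇒ wdwwwHwww ⇒ wdwwwwHwwww ⇒ wdwwwwwHwwwww ⇒ wdwwwwwwHwwwwww ⇒ wdwwwwwwzwwwwww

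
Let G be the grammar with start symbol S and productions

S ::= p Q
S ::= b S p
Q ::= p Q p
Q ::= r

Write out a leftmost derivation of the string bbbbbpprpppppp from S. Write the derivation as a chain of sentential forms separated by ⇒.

S⇒bSp⇒bbSpp⇒bbbSppp⇒bbbbSpppp⇒bbbbbSppppp⇒bbbbbpQppppp⇒bbbbbppQpppppp⇒bbbbbpprpppppp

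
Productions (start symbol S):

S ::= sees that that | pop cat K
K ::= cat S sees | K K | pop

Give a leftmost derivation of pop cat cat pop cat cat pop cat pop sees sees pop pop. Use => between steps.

S => pop cat K => pop cat K K => pop cat K K K => pop cat cat S sees K K => pop cat cat pop cat K sees K K => pop cat cat pop cat cat S sees sees K K => pop cat cat pop cat cat pop cat K sees sees K K => pop cat cat pop cat cat pop cat pop sees sees K K => pop cat cat pop cat cat pop cat pop sees sees pop K => pop cat cat pop cat cat pop cat pop sees sees pop pop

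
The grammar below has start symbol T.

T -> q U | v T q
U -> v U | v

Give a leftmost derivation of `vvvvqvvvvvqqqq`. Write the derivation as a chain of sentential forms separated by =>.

T => vTq => vvTqq => vvvTqqq => vvvvTqqqq => vvvvqUqqqq => vvvvqvUqqqq => vvvvqvvUqqqq => vvvvqvvvUqqqq => vvvvqvvvvUqqqq => vvvvqvvvvvqqqq

T => vTq   [T -> v T q]
vTq => vvTqq   [T -> v T q]
vvTqq => vvvTqqq   [T -> v T q]
vvvTqqq => vvvvTqqqq   [T -> v T q]
vvvvTqqqq => vvvvqUqqqq   [T -> q U]
vvvvqUqqqq => vvvvqvUqqqq   [U -> v U]
vvvvqvUqqqq => vvvvqvvUqqqq   [U -> v U]
vvvvqvvUqqqq => vvvvqvvvUqqqq   [U -> v U]
vvvvqvvvUqqqq => vvvvqvvvvUqqqq   [U -> v U]
vvvvqvvvvUqqqq => vvvvqvvvvvqqqq   [U -> v]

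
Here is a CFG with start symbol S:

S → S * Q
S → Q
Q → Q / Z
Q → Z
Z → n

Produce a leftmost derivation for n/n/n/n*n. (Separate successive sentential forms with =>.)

S => S*Q => Q*Q => Q/Z*Q => Q/Z/Z*Q => Q/Z/Z/Z*Q => Z/Z/Z/Z*Q => n/Z/Z/Z*Q => n/n/Z/Z*Q => n/n/n/Z*Q => n/n/n/n*Q => n/n/n/n*Z => n/n/n/n*n

S => S*Q   [S → S * Q]
S*Q => Q*Q   [S → Q]
Q*Q => Q/Z*Q   [Q → Q / Z]
Q/Z*Q => Q/Z/Z*Q   [Q → Q / Z]
Q/Z/Z*Q => Q/Z/Z/Z*Q   [Q → Q / Z]
Q/Z/Z/Z*Q => Z/Z/Z/Z*Q   [Q → Z]
Z/Z/Z/Z*Q => n/Z/Z/Z*Q   [Z → n]
n/Z/Z/Z*Q => n/n/Z/Z*Q   [Z → n]
n/n/Z/Z*Q => n/n/n/Z*Q   [Z → n]
n/n/n/Z*Q => n/n/n/n*Q   [Z → n]
n/n/n/n*Q => n/n/n/n*Z   [Q → Z]
n/n/n/n*Z => n/n/n/n*n   [Z → n]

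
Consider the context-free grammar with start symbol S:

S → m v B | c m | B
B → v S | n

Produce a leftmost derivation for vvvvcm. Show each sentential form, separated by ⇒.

S ⇒ B ⇒ vS ⇒ vB ⇒ vvS ⇒ vvB ⇒ vvvS ⇒ vvvB ⇒ vvvvS ⇒ vvvvcm

S ⇒ B   [S → B]
B ⇒ vS   [B → v S]
vS ⇒ vB   [S → B]
vB ⇒ vvS   [B → v S]
vvS ⇒ vvB   [S → B]
vvB ⇒ vvvS   [B → v S]
vvvS ⇒ vvvB   [S → B]
vvvB ⇒ vvvvS   [B → v S]
vvvvS ⇒ vvvvcm   [S → c m]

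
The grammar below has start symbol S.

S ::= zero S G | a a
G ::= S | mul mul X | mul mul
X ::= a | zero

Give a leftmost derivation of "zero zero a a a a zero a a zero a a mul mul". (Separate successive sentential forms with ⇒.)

S ⇒ zero S G ⇒ zero zero S G G ⇒ zero zero a a G G ⇒ zero zero a a S G ⇒ zero zero a a a a G ⇒ zero zero a a a a S ⇒ zero zero a a a a zero S G ⇒ zero zero a a a a zero a a G ⇒ zero zero a a a a zero a a S ⇒ zero zero a a a a zero a a zero S G ⇒ zero zero a a a a zero a a zero a a G ⇒ zero zero a a a a zero a a zero a a mul mul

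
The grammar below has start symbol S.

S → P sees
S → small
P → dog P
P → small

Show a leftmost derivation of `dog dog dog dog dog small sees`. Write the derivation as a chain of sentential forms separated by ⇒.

S ⇒ P sees ⇒ dog P sees ⇒ dog dog P sees ⇒ dog dog dog P sees ⇒ dog dog dog dog P sees ⇒ dog dog dog dog dog P sees ⇒ dog dog dog dog dog small sees

S ⇒ P sees   [S → P sees]
P sees ⇒ dog P sees   [P → dog P]
dog P sees ⇒ dog dog P sees   [P → dog P]
dog dog P sees ⇒ dog dog dog P sees   [P → dog P]
dog dog dog P sees ⇒ dog dog dog dog P sees   [P → dog P]
dog dog dog dog P sees ⇒ dog dog dog dog dog P sees   [P → dog P]
dog dog dog dog dog P sees ⇒ dog dog dog dog dog small sees   [P → small]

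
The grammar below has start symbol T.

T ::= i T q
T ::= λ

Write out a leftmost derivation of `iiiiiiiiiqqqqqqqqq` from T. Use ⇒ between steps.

T ⇒ iTq   [T ::= i T q]
iTq ⇒ iiTqq   [T ::= i T q]
iiTqq ⇒ iiiTqqq   [T ::= i T q]
iiiTqqq ⇒ iiiiTqqqq   [T ::= i T q]
iiiiTqqqq ⇒ iiiiiTqqqqq   [T ::= i T q]
iiiiiTqqqqq ⇒ iiiiiiTqqqqqq   [T ::= i T q]
iiiiiiTqqqqqq ⇒ iiiiiiiTqqqqqqq   [T ::= i T q]
iiiiiiiTqqqqqqq ⇒ iiiiiiiiTqqqqqqqq   [T ::= i T q]
iiiiiiiiTqqqqqqqq ⇒ iiiiiiiiiTqqqqqqqqq   [T ::= i T q]
iiiiiiiiiTqqqqqqqqq ⇒ iiiiiiiiiqqqqqqqqq   [T ::= λ]

T ⇒ iTq ⇒ iiTqq ⇒ iiiTqqq ⇒ iiiiTqqqq ⇒ iiiiiTqqqqq ⇒ iiiiiiTqqqqqq ⇒ iiiiiiiTqqqqqqq ⇒ iiiiiiiiTqqqqqqqq ⇒ iiiiiiiiiTqqqqqqqqq ⇒ iiiiiiiiiqqqqqqqqq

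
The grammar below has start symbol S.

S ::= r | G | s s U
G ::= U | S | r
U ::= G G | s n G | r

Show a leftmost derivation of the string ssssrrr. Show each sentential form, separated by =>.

S => ssU => ssGG => ssSG => ssssUG => ssssGGG => ssssrGG => ssssrrG => ssssrrS => ssssrrr

S => ssU   [S ::= s s U]
ssU => ssGG   [U ::= G G]
ssGG => ssSG   [G ::= S]
ssSG => ssssUG   [S ::= s s U]
ssssUG => ssssGGG   [U ::= G G]
ssssGGG => ssssrGG   [G ::= r]
ssssrGG => ssssrrG   [G ::= r]
ssssrrG => ssssrrS   [G ::= S]
ssssrrS => ssssrrr   [S ::= r]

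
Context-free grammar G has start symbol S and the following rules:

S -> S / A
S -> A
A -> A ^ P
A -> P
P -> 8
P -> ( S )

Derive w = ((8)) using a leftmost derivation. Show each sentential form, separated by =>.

S=>A=>P=>(S)=>(A)=>(P)=>((S))=>((A))=>((P))=>((8))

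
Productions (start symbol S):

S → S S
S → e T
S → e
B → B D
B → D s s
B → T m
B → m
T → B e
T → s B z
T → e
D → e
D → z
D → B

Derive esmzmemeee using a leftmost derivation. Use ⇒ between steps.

S ⇒ SS   [S → S S]
SS ⇒ eTS   [S → e T]
eTS ⇒ eBeS   [T → B e]
eBeS ⇒ eTmeS   [B → T m]
eTmeS ⇒ eBemeS   [T → B e]
eBemeS ⇒ eTmemeS   [B → T m]
eTmemeS ⇒ esBzmemeS   [T → s B z]
esBzmemeS ⇒ esmzmemeS   [B → m]
esmzmemeS ⇒ esmzmemeSS   [S → S S]
esmzmemeSS ⇒ esmzmemeeS   [S → e]
esmzmemeeS ⇒ esmzmemeee   [S → e]

S⇒SS⇒eTS⇒eBeS⇒eTmeS⇒eBemeS⇒eTmemeS⇒esBzmemeS⇒esmzmemeS⇒esmzmemeSS⇒esmzmemeeS⇒esmzmemeee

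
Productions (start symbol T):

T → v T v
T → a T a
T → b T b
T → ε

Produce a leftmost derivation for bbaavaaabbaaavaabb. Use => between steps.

T=>bTb=>bbTbb=>bbaTabb=>bbaaTaabb=>bbaavTvaabb=>bbaavaTavaabb=>bbaavaaTaavaabb=>bbaavaaaTaaavaabb=>bbaavaaabTbaaavaabb=>bbaavaaabbaaavaabb

T => bTb   [T → b T b]
bTb => bbTbb   [T → b T b]
bbTbb => bbaTabb   [T → a T a]
bbaTabb => bbaaTaabb   [T → a T a]
bbaaTaabb => bbaavTvaabb   [T → v T v]
bbaavTvaabb => bbaavaTavaabb   [T → a T a]
bbaavaTavaabb => bbaavaaTaavaabb   [T → a T a]
bbaavaaTaavaabb => bbaavaaaTaaavaabb   [T → a T a]
bbaavaaaTaaavaabb => bbaavaaabTbaaavaabb   [T → b T b]
bbaavaaabTbaaavaabb => bbaavaaabbaaavaabb   [T → ε]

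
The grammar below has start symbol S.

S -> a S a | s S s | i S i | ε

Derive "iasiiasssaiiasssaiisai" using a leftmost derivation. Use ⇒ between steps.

S ⇒ iSi   [S -> i S i]
iSi ⇒ iaSai   [S -> a S a]
iaSai ⇒ iasSsai   [S -> s S s]
iasSsai ⇒ iasiSisai   [S -> i S i]
iasiSisai ⇒ iasiiSiisai   [S -> i S i]
iasiiSiisai ⇒ iasiiaSaiisai   [S -> a S a]
iasiiaSaiisai ⇒ iasiiasSsaiisai   [S -> s S s]
iasiiasSsaiisai ⇒ iasiiassSssaiisai   [S -> s S s]
iasiiassSssaiisai ⇒ iasiiasssSsssaiisai   [S -> s S s]
iasiiasssSsssaiisai ⇒ iasiiasssaSasssaiisai   [S -> a S a]
iasiiasssaSasssaiisai ⇒ iasiiasssaiSiasssaiisai   [S -> i S i]
iasiiasssaiSiasssaiisai ⇒ iasiiasssaiiasssaiisai   [S -> ε]

S⇒iSi⇒iaSai⇒iasSsai⇒iasiSisai⇒iasiiSiisai⇒iasiiaSaiisai⇒iasiiasSsaiisai⇒iasiiassSssaiisai⇒iasiiasssSsssaiisai⇒iasiiasssaSasssaiisai⇒iasiiasssaiSiasssaiisai⇒iasiiasssaiiasssaiisai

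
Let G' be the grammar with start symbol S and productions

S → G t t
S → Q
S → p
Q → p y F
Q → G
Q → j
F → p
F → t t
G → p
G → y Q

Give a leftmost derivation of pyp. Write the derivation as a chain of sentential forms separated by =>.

S => Q   [S → Q]
Q => pyF   [Q → p y F]
pyF => pyp   [F → p]

S=>Q=>pyF=>pyp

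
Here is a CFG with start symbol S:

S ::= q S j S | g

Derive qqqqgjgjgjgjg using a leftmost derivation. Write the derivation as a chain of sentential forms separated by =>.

S => qSjS => qqSjSjS => qqqSjSjSjS => qqqqSjSjSjSjS => qqqqgjSjSjSjS => qqqqgjgjSjSjS => qqqqgjgjgjSjS => qqqqgjgjgjgjS => qqqqgjgjgjgjg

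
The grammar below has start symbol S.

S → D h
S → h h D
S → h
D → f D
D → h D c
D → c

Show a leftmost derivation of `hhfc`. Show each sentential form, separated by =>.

S => hhD   [S → h h D]
hhD => hhfD   [D → f D]
hhfD => hhfc   [D → c]

S=>hhD=>hhfD=>hhfc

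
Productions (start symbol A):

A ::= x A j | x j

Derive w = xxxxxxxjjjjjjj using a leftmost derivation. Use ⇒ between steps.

A ⇒ xAj ⇒ xxAjj ⇒ xxxAjjj ⇒ xxxxAjjjj ⇒ xxxxxAjjjjj ⇒ xxxxxxAjjjjjj ⇒ xxxxxxxjjjjjjj

A ⇒ xAj   [A ::= x A j]
xAj ⇒ xxAjj   [A ::= x A j]
xxAjj ⇒ xxxAjjj   [A ::= x A j]
xxxAjjj ⇒ xxxxAjjjj   [A ::= x A j]
xxxxAjjjj ⇒ xxxxxAjjjjj   [A ::= x A j]
xxxxxAjjjjj ⇒ xxxxxxAjjjjjj   [A ::= x A j]
xxxxxxAjjjjjj ⇒ xxxxxxxjjjjjjj   [A ::= x j]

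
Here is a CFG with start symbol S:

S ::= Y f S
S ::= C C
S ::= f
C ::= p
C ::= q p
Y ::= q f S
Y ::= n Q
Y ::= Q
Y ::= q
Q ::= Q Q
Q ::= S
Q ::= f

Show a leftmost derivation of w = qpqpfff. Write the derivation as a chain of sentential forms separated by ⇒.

S ⇒ YfS   [S ::= Y f S]
YfS ⇒ QfS   [Y ::= Q]
QfS ⇒ QQfS   [Q ::= Q Q]
QQfS ⇒ SQfS   [Q ::= S]
SQfS ⇒ CCQfS   [S ::= C C]
CCQfS ⇒ qpCQfS   [C ::= q p]
qpCQfS ⇒ qpqpQfS   [C ::= q p]
qpqpQfS ⇒ qpqpffS   [Q ::= f]
qpqpffS ⇒ qpqpfff   [S ::= f]

S⇒YfS⇒QfS⇒QQfS⇒SQfS⇒CCQfS⇒qpCQfS⇒qpqpQfS⇒qpqpffS⇒qpqpfff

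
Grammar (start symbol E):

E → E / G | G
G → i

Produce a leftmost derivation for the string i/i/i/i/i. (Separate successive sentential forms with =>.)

E=>E/G=>E/G/G=>E/G/G/G=>E/G/G/G/G=>G/G/G/G/G=>i/G/G/G/G=>i/i/G/G/G=>i/i/i/G/G=>i/i/i/i/G=>i/i/i/i/i

E => E/G   [E → E / G]
E/G => E/G/G   [E → E / G]
E/G/G => E/G/G/G   [E → E / G]
E/G/G/G => E/G/G/G/G   [E → E / G]
E/G/G/G/G => G/G/G/G/G   [E → G]
G/G/G/G/G => i/G/G/G/G   [G → i]
i/G/G/G/G => i/i/G/G/G   [G → i]
i/i/G/G/G => i/i/i/G/G   [G → i]
i/i/i/G/G => i/i/i/i/G   [G → i]
i/i/i/i/G => i/i/i/i/i   [G → i]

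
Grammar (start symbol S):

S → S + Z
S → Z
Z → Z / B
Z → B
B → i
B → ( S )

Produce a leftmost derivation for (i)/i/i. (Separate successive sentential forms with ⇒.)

S ⇒ Z   [S → Z]
Z ⇒ Z/B   [Z → Z / B]
Z/B ⇒ Z/B/B   [Z → Z / B]
Z/B/B ⇒ B/B/B   [Z → B]
B/B/B ⇒ (S)/B/B   [B → ( S )]
(S)/B/B ⇒ (Z)/B/B   [S → Z]
(Z)/B/B ⇒ (B)/B/B   [Z → B]
(B)/B/B ⇒ (i)/B/B   [B → i]
(i)/B/B ⇒ (i)/i/B   [B → i]
(i)/i/B ⇒ (i)/i/i   [B → i]

S⇒Z⇒Z/B⇒Z/B/B⇒B/B/B⇒(S)/B/B⇒(Z)/B/B⇒(B)/B/B⇒(i)/B/B⇒(i)/i/B⇒(i)/i/i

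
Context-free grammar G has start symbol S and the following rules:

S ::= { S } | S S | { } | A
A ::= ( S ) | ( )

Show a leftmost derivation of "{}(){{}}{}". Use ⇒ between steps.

S ⇒ SS ⇒ SSS ⇒ {}SS ⇒ {}AS ⇒ {}()S ⇒ {}()SS ⇒ {}(){S}S ⇒ {}(){{}}S ⇒ {}(){{}}{}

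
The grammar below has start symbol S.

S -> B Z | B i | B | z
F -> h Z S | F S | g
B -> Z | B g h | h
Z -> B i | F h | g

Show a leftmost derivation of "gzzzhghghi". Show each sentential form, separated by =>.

S => Bi   [S -> B i]
Bi => Bghi   [B -> B g h]
Bghi => Bghghi   [B -> B g h]
Bghghi => Zghghi   [B -> Z]
Zghghi => Fhghghi   [Z -> F h]
Fhghghi => FShghghi   [F -> F S]
FShghghi => FSShghghi   [F -> F S]
FSShghghi => FSSShghghi   [F -> F S]
FSSShghghi => gSSShghghi   [F -> g]
gSSShghghi => gzSShghghi   [S -> z]
gzSShghghi => gzzShghghi   [S -> z]
gzzShghghi => gzzzhghghi   [S -> z]

S => Bi => Bghi => Bghghi => Zghghi => Fhghghi => FShghghi => FSShghghi => FSSShghghi => gSSShghghi => gzSShghghi => gzzShghghi => gzzzhghghi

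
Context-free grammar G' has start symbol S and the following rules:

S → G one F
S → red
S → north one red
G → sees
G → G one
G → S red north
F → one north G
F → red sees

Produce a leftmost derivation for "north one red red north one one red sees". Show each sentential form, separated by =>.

S => G one F => G one one F => S red north one one F => north one red red north one one F => north one red red north one one red sees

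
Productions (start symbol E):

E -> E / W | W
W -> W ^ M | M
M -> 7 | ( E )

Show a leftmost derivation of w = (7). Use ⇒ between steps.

E ⇒ W   [E -> W]
W ⇒ M   [W -> M]
M ⇒ (E)   [M -> ( E )]
(E) ⇒ (W)   [E -> W]
(W) ⇒ (M)   [W -> M]
(M) ⇒ (7)   [M -> 7]

E ⇒ W ⇒ M ⇒ (E) ⇒ (W) ⇒ (M) ⇒ (7)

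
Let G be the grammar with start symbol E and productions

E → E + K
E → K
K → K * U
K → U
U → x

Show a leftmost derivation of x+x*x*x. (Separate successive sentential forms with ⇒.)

E⇒E+K⇒K+K⇒U+K⇒x+K⇒x+K*U⇒x+K*U*U⇒x+U*U*U⇒x+x*U*U⇒x+x*x*U⇒x+x*x*x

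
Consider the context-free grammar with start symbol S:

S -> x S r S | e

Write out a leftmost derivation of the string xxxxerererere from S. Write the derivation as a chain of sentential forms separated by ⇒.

S ⇒ xSrS ⇒ xxSrSrS ⇒ xxxSrSrSrS ⇒ xxxxSrSrSrSrS ⇒ xxxxerSrSrSrS ⇒ xxxxererSrSrS ⇒ xxxxerererSrS ⇒ xxxxererererS ⇒ xxxxerererere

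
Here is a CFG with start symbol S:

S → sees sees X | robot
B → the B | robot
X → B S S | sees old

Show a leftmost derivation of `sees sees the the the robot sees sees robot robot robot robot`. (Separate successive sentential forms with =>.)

S => sees sees X => sees sees B S S => sees sees the B S S => sees sees the the B S S => sees sees the the the B S S => sees sees the the the robot S S => sees sees the the the robot sees sees X S => sees sees the the the robot sees sees B S S S => sees sees the the the robot sees sees robot S S S => sees sees the the the robot sees sees robot robot S S => sees sees the the the robot sees sees robot robot robot S => sees sees the the the robot sees sees robot robot robot robot

S => sees sees X   [S → sees sees X]
sees sees X => sees sees B S S   [X → B S S]
sees sees B S S => sees sees the B S S   [B → the B]
sees sees the B S S => sees sees the the B S S   [B → the B]
sees sees the the B S S => sees sees the the the B S S   [B → the B]
sees sees the the the B S S => sees sees the the the robot S S   [B → robot]
sees sees the the the robot S S => sees sees the the the robot sees sees X S   [S → sees sees X]
sees sees the the the robot sees sees X S => sees sees the the the robot sees sees B S S S   [X → B S S]
sees sees the the the robot sees sees B S S S => sees sees the the the robot sees sees robot S S S   [B → robot]
sees sees the the the robot sees sees robot S S S => sees sees the the the robot sees sees robot robot S S   [S → robot]
sees sees the the the robot sees sees robot robot S S => sees sees the the the robot sees sees robot robot robot S   [S → robot]
sees sees the the the robot sees sees robot robot robot S => sees sees the the the robot sees sees robot robot robot robot   [S → robot]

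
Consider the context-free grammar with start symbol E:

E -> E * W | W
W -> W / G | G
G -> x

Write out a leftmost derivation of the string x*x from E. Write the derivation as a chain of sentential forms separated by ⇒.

E ⇒ E*W ⇒ W*W ⇒ G*W ⇒ x*W ⇒ x*G ⇒ x*x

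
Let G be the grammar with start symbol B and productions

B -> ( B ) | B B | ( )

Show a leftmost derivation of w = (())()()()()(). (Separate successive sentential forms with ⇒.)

B ⇒ BB ⇒ BBB ⇒ BBBB ⇒ BBBBB ⇒ BBBBBB ⇒ (B)BBBBB ⇒ (())BBBBB ⇒ (())()BBBB ⇒ (())()()BBB ⇒ (())()()()BB ⇒ (())()()()()B ⇒ (())()()()()()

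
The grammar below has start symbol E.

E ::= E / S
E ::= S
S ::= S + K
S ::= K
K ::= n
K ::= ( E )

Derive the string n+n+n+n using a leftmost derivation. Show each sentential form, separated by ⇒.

E ⇒ S   [E ::= S]
S ⇒ S+K   [S ::= S + K]
S+K ⇒ S+K+K   [S ::= S + K]
S+K+K ⇒ S+K+K+K   [S ::= S + K]
S+K+K+K ⇒ K+K+K+K   [S ::= K]
K+K+K+K ⇒ n+K+K+K   [K ::= n]
n+K+K+K ⇒ n+n+K+K   [K ::= n]
n+n+K+K ⇒ n+n+n+K   [K ::= n]
n+n+n+K ⇒ n+n+n+n   [K ::= n]

E ⇒ S ⇒ S+K ⇒ S+K+K ⇒ S+K+K+K ⇒ K+K+K+K ⇒ n+K+K+K ⇒ n+n+K+K ⇒ n+n+n+K ⇒ n+n+n+n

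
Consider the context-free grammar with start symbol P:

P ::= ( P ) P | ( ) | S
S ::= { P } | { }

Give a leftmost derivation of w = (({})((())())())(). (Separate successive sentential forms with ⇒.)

P ⇒ (P)P ⇒ ((P)P)P ⇒ ((S)P)P ⇒ (({})P)P ⇒ (({})(P)P)P ⇒ (({})((P)P)P)P ⇒ (({})((())P)P)P ⇒ (({})((())())P)P ⇒ (({})((())())())P ⇒ (({})((())())())()

P ⇒ (P)P   [P ::= ( P ) P]
(P)P ⇒ ((P)P)P   [P ::= ( P ) P]
((P)P)P ⇒ ((S)P)P   [P ::= S]
((S)P)P ⇒ (({})P)P   [S ::= { }]
(({})P)P ⇒ (({})(P)P)P   [P ::= ( P ) P]
(({})(P)P)P ⇒ (({})((P)P)P)P   [P ::= ( P ) P]
(({})((P)P)P)P ⇒ (({})((())P)P)P   [P ::= ( )]
(({})((())P)P)P ⇒ (({})((())())P)P   [P ::= ( )]
(({})((())())P)P ⇒ (({})((())())())P   [P ::= ( )]
(({})((())())())P ⇒ (({})((())())())()   [P ::= ( )]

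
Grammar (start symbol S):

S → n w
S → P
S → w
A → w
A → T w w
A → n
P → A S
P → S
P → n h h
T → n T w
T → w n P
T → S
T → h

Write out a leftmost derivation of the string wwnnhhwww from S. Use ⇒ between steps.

S⇒P⇒AS⇒wS⇒wP⇒wAS⇒wTwwS⇒wwnPwwS⇒wwnnhhwwS⇒wwnnhhwww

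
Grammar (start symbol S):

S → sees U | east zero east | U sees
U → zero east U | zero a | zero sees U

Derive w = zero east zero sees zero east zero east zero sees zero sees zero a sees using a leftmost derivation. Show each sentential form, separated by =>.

S => U sees   [S → U sees]
U sees => zero east U sees   [U → zero east U]
zero east U sees => zero east zero sees U sees   [U → zero sees U]
zero east zero sees U sees => zero east zero sees zero east U sees   [U → zero east U]
zero east zero sees zero east U sees => zero east zero sees zero east zero east U sees   [U → zero east U]
zero east zero sees zero east zero east U sees => zero east zero sees zero east zero east zero sees U sees   [U → zero sees U]
zero east zero sees zero east zero east zero sees U sees => zero east zero sees zero east zero east zero sees zero sees U sees   [U → zero sees U]
zero east zero sees zero east zero east zero sees zero sees U sees => zero east zero sees zero east zero east zero sees zero sees zero a sees   [U → zero a]

S => U sees => zero east U sees => zero east zero sees U sees => zero east zero sees zero east U sees => zero east zero sees zero east zero east U sees => zero east zero sees zero east zero east zero sees U sees => zero east zero sees zero east zero east zero sees zero sees U sees => zero east zero sees zero east zero east zero sees zero sees zero a sees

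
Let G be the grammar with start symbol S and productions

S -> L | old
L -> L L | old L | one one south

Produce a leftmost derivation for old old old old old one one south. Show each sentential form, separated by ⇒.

S ⇒ L ⇒ old L ⇒ old old L ⇒ old old old L ⇒ old old old old L ⇒ old old old old old L ⇒ old old old old old one one south

S ⇒ L   [S -> L]
L ⇒ old L   [L -> old L]
old L ⇒ old old L   [L -> old L]
old old L ⇒ old old old L   [L -> old L]
old old old L ⇒ old old old old L   [L -> old L]
old old old old L ⇒ old old old old old L   [L -> old L]
old old old old old L ⇒ old old old old old one one south   [L -> one one south]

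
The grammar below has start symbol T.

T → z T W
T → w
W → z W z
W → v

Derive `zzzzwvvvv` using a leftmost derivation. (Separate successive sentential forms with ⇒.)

T⇒zTW⇒zzTWW⇒zzzTWWW⇒zzzzTWWWW⇒zzzzwWWWW⇒zzzzwvWWW⇒zzzzwvvWW⇒zzzzwvvvW⇒zzzzwvvvv

T ⇒ zTW   [T → z T W]
zTW ⇒ zzTWW   [T → z T W]
zzTWW ⇒ zzzTWWW   [T → z T W]
zzzTWWW ⇒ zzzzTWWWW   [T → z T W]
zzzzTWWWW ⇒ zzzzwWWWW   [T → w]
zzzzwWWWW ⇒ zzzzwvWWW   [W → v]
zzzzwvWWW ⇒ zzzzwvvWW   [W → v]
zzzzwvvWW ⇒ zzzzwvvvW   [W → v]
zzzzwvvvW ⇒ zzzzwvvvv   [W → v]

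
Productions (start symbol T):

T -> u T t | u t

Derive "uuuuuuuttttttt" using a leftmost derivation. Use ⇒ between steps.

T ⇒ uTt   [T -> u T t]
uTt ⇒ uuTtt   [T -> u T t]
uuTtt ⇒ uuuTttt   [T -> u T t]
uuuTttt ⇒ uuuuTtttt   [T -> u T t]
uuuuTtttt ⇒ uuuuuTttttt   [T -> u T t]
uuuuuTttttt ⇒ uuuuuuTtttttt   [T -> u T t]
uuuuuuTtttttt ⇒ uuuuuuuttttttt   [T -> u t]

T ⇒ uTt ⇒ uuTtt ⇒ uuuTttt ⇒ uuuuTtttt ⇒ uuuuuTttttt ⇒ uuuuuuTtttttt ⇒ uuuuuuuttttttt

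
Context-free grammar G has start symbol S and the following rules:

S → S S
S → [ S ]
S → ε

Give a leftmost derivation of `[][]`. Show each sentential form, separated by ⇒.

S ⇒ SS ⇒ [S]S ⇒ []S ⇒ [][S] ⇒ [][]

S ⇒ SS   [S → S S]
SS ⇒ [S]S   [S → [ S ]]
[S]S ⇒ []S   [S → ε]
[]S ⇒ [][S]   [S → [ S ]]
[][S] ⇒ [][]   [S → ε]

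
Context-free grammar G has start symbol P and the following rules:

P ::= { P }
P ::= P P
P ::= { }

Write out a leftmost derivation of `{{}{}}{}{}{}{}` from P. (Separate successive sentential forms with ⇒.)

P ⇒ PP ⇒ PPP ⇒ PPPP ⇒ PPPPP ⇒ {P}PPPP ⇒ {PP}PPPP ⇒ {{}P}PPPP ⇒ {{}{}}PPPP ⇒ {{}{}}{}PPP ⇒ {{}{}}{}{}PP ⇒ {{}{}}{}{}{}P ⇒ {{}{}}{}{}{}{}

P ⇒ PP   [P ::= P P]
PP ⇒ PPP   [P ::= P P]
PPP ⇒ PPPP   [P ::= P P]
PPPP ⇒ PPPPP   [P ::= P P]
PPPPP ⇒ {P}PPPP   [P ::= { P }]
{P}PPPP ⇒ {PP}PPPP   [P ::= P P]
{PP}PPPP ⇒ {{}P}PPPP   [P ::= { }]
{{}P}PPPP ⇒ {{}{}}PPPP   [P ::= { }]
{{}{}}PPPP ⇒ {{}{}}{}PPP   [P ::= { }]
{{}{}}{}PPP ⇒ {{}{}}{}{}PP   [P ::= { }]
{{}{}}{}{}PP ⇒ {{}{}}{}{}{}P   [P ::= { }]
{{}{}}{}{}{}P ⇒ {{}{}}{}{}{}{}   [P ::= { }]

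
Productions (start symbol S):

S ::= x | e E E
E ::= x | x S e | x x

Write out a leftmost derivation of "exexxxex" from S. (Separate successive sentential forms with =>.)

S => eEE => exSeE => exeEEeE => exexxEeE => exexxxeE => exexxxex

S => eEE   [S ::= e E E]
eEE => exSeE   [E ::= x S e]
exSeE => exeEEeE   [S ::= e E E]
exeEEeE => exexxEeE   [E ::= x x]
exexxEeE => exexxxeE   [E ::= x]
exexxxeE => exexxxex   [E ::= x]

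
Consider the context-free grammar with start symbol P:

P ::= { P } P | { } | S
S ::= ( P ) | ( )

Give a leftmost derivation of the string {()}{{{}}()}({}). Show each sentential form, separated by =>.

P => {P}P => {S}P => {()}P => {()}{P}P => {()}{{P}P}P => {()}{{{}}P}P => {()}{{{}}S}P => {()}{{{}}()}P => {()}{{{}}()}S => {()}{{{}}()}(P) => {()}{{{}}()}({})

P => {P}P   [P ::= { P } P]
{P}P => {S}P   [P ::= S]
{S}P => {()}P   [S ::= ( )]
{()}P => {()}{P}P   [P ::= { P } P]
{()}{P}P => {()}{{P}P}P   [P ::= { P } P]
{()}{{P}P}P => {()}{{{}}P}P   [P ::= { }]
{()}{{{}}P}P => {()}{{{}}S}P   [P ::= S]
{()}{{{}}S}P => {()}{{{}}()}P   [S ::= ( )]
{()}{{{}}()}P => {()}{{{}}()}S   [P ::= S]
{()}{{{}}()}S => {()}{{{}}()}(P)   [S ::= ( P )]
{()}{{{}}()}(P) => {()}{{{}}()}({})   [P ::= { }]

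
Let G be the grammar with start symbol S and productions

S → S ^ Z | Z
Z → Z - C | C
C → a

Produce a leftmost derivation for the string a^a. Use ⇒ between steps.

S ⇒ S^Z   [S → S ^ Z]
S^Z ⇒ Z^Z   [S → Z]
Z^Z ⇒ C^Z   [Z → C]
C^Z ⇒ a^Z   [C → a]
a^Z ⇒ a^C   [Z → C]
a^C ⇒ a^a   [C → a]

S ⇒ S^Z ⇒ Z^Z ⇒ C^Z ⇒ a^Z ⇒ a^C ⇒ a^a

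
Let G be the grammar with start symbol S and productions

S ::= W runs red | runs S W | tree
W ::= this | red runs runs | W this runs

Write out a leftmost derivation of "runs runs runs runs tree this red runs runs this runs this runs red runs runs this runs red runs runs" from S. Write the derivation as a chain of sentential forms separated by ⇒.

S ⇒ runs S W ⇒ runs runs S W W ⇒ runs runs runs S W W W ⇒ runs runs runs runs S W W W W ⇒ runs runs runs runs tree W W W W ⇒ runs runs runs runs tree this W W W ⇒ runs runs runs runs tree this W this runs W W ⇒ runs runs runs runs tree this W this runs this runs W W ⇒ runs runs runs runs tree this red runs runs this runs this runs W W ⇒ runs runs runs runs tree this red runs runs this runs this runs W this runs W ⇒ runs runs runs runs tree this red runs runs this runs this runs red runs runs this runs W ⇒ runs runs runs runs tree this red runs runs this runs this runs red runs runs this runs red runs runs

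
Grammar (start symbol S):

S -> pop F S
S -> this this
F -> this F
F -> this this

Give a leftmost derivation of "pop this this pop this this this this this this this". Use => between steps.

S => pop F S => pop this this S => pop this this pop F S => pop this this pop this F S => pop this this pop this this F S => pop this this pop this this this F S => pop this this pop this this this this this S => pop this this pop this this this this this this this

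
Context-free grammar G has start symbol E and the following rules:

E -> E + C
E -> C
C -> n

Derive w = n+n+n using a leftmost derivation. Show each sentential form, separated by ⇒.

E⇒E+C⇒E+C+C⇒C+C+C⇒n+C+C⇒n+n+C⇒n+n+n

E ⇒ E+C   [E -> E + C]
E+C ⇒ E+C+C   [E -> E + C]
E+C+C ⇒ C+C+C   [E -> C]
C+C+C ⇒ n+C+C   [C -> n]
n+C+C ⇒ n+n+C   [C -> n]
n+n+C ⇒ n+n+n   [C -> n]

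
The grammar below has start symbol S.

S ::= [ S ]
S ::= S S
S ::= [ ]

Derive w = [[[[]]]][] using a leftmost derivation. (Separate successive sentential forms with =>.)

S => SS   [S ::= S S]
SS => [S]S   [S ::= [ S ]]
[S]S => [[S]]S   [S ::= [ S ]]
[[S]]S => [[[S]]]S   [S ::= [ S ]]
[[[S]]]S => [[[[]]]]S   [S ::= [ ]]
[[[[]]]]S => [[[[]]]][]   [S ::= [ ]]

S => SS => [S]S => [[S]]S => [[[S]]]S => [[[[]]]]S => [[[[]]]][]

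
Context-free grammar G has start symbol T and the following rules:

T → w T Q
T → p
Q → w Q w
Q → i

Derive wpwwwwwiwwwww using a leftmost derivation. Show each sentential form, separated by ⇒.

T ⇒ wTQ ⇒ wpQ ⇒ wpwQw ⇒ wpwwQww ⇒ wpwwwQwww ⇒ wpwwwwQwwww ⇒ wpwwwwwQwwwww ⇒ wpwwwwwiwwwww

T ⇒ wTQ   [T → w T Q]
wTQ ⇒ wpQ   [T → p]
wpQ ⇒ wpwQw   [Q → w Q w]
wpwQw ⇒ wpwwQww   [Q → w Q w]
wpwwQww ⇒ wpwwwQwww   [Q → w Q w]
wpwwwQwww ⇒ wpwwwwQwwww   [Q → w Q w]
wpwwwwQwwww ⇒ wpwwwwwQwwwww   [Q → w Q w]
wpwwwwwQwwwww ⇒ wpwwwwwiwwwww   [Q → i]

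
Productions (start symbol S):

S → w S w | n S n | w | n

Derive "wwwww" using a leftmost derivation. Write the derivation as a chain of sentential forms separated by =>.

S => wSw => wwSww => wwwww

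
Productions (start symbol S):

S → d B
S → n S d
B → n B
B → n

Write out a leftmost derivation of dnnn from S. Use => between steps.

S => dB => dnB => dnnB => dnnn

S => dB   [S → d B]
dB => dnB   [B → n B]
dnB => dnnB   [B → n B]
dnnB => dnnn   [B → n]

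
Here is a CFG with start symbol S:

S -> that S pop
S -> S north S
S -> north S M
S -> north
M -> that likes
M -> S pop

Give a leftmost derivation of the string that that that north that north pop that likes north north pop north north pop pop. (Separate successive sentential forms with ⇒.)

S ⇒ that S pop ⇒ that that S pop pop ⇒ that that S north S pop pop ⇒ that that that S pop north S pop pop ⇒ that that that S north S pop north S pop pop ⇒ that that that north S M north S pop north S pop pop ⇒ that that that north that S pop M north S pop north S pop pop ⇒ that that that north that north pop M north S pop north S pop pop ⇒ that that that north that north pop that likes north S pop north S pop pop ⇒ that that that north that north pop that likes north north pop north S pop pop ⇒ that that that north that north pop that likes north north pop north north pop pop

S ⇒ that S pop   [S -> that S pop]
that S pop ⇒ that that S pop pop   [S -> that S pop]
that that S pop pop ⇒ that that S north S pop pop   [S -> S north S]
that that S north S pop pop ⇒ that that that S pop north S pop pop   [S -> that S pop]
that that that S pop north S pop pop ⇒ that that that S north S pop north S pop pop   [S -> S north S]
that that that S north S pop north S pop pop ⇒ that that that north S M north S pop north S pop pop   [S -> north S M]
that that that north S M north S pop north S pop pop ⇒ that that that north that S pop M north S pop north S pop pop   [S -> that S pop]
that that that north that S pop M north S pop north S pop pop ⇒ that that that north that north pop M north S pop north S pop pop   [S -> north]
that that that north that north pop M north S pop north S pop pop ⇒ that that that north that north pop that likes north S pop north S pop pop   [M -> that likes]
that that that north that north pop that likes north S pop north S pop pop ⇒ that that that north that north pop that likes north north pop north S pop pop   [S -> north]
that that that north that north pop that likes north north pop north S pop pop ⇒ that that that north that north pop that likes north north pop north north pop pop   [S -> north]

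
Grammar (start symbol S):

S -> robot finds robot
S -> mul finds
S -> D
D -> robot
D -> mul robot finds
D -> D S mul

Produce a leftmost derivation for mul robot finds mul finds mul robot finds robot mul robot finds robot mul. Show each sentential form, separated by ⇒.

S ⇒ D ⇒ D S mul ⇒ D S mul S mul ⇒ D S mul S mul S mul ⇒ mul robot finds S mul S mul S mul ⇒ mul robot finds mul finds mul S mul S mul ⇒ mul robot finds mul finds mul robot finds robot mul S mul ⇒ mul robot finds mul finds mul robot finds robot mul robot finds robot mul

S ⇒ D   [S -> D]
D ⇒ D S mul   [D -> D S mul]
D S mul ⇒ D S mul S mul   [D -> D S mul]
D S mul S mul ⇒ D S mul S mul S mul   [D -> D S mul]
D S mul S mul S mul ⇒ mul robot finds S mul S mul S mul   [D -> mul robot finds]
mul robot finds S mul S mul S mul ⇒ mul robot finds mul finds mul S mul S mul   [S -> mul finds]
mul robot finds mul finds mul S mul S mul ⇒ mul robot finds mul finds mul robot finds robot mul S mul   [S -> robot finds robot]
mul robot finds mul finds mul robot finds robot mul S mul ⇒ mul robot finds mul finds mul robot finds robot mul robot finds robot mul   [S -> robot finds robot]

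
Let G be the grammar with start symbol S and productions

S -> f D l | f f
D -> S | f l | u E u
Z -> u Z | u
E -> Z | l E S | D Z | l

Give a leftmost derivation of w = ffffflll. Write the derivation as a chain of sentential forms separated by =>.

S => fDl   [S -> f D l]
fDl => fSl   [D -> S]
fSl => ffDll   [S -> f D l]
ffDll => ffSll   [D -> S]
ffSll => fffDlll   [S -> f D l]
fffDlll => fffSlll   [D -> S]
fffSlll => ffffflll   [S -> f f]

S => fDl => fSl => ffDll => ffSll => fffDlll => fffSlll => ffffflll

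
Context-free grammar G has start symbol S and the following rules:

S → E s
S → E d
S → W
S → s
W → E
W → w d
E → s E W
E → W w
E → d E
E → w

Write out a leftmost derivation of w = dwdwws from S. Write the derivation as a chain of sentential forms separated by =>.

S => Es   [S → E s]
Es => dEs   [E → d E]
dEs => dWws   [E → W w]
dWws => dEws   [W → E]
dEws => dWwws   [E → W w]
dWwws => dwdwws   [W → w d]

S=>Es=>dEs=>dWws=>dEws=>dWwws=>dwdwws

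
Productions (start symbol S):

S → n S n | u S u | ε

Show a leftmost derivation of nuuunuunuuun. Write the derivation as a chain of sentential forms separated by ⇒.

S ⇒ nSn   [S → n S n]
nSn ⇒ nuSun   [S → u S u]
nuSun ⇒ nuuSuun   [S → u S u]
nuuSuun ⇒ nuuuSuuun   [S → u S u]
nuuuSuuun ⇒ nuuunSnuuun   [S → n S n]
nuuunSnuuun ⇒ nuuunuSunuuun   [S → u S u]
nuuunuSunuuun ⇒ nuuunuunuuun   [S → ε]

S⇒nSn⇒nuSun⇒nuuSuun⇒nuuuSuuun⇒nuuunSnuuun⇒nuuunuSunuuun⇒nuuunuunuuun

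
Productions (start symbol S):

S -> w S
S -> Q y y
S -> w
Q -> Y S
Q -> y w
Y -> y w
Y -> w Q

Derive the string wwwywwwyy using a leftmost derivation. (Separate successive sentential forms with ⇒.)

S ⇒ wS   [S -> w S]
wS ⇒ wwS   [S -> w S]
wwS ⇒ wwQyy   [S -> Q y y]
wwQyy ⇒ wwYSyy   [Q -> Y S]
wwYSyy ⇒ wwwQSyy   [Y -> w Q]
wwwQSyy ⇒ wwwYSSyy   [Q -> Y S]
wwwYSSyy ⇒ wwwywSSyy   [Y -> y w]
wwwywSSyy ⇒ wwwywwSyy   [S -> w]
wwwywwSyy ⇒ wwwywwwyy   [S -> w]

S⇒wS⇒wwS⇒wwQyy⇒wwYSyy⇒wwwQSyy⇒wwwYSSyy⇒wwwywSSyy⇒wwwywwSyy⇒wwwywwwyy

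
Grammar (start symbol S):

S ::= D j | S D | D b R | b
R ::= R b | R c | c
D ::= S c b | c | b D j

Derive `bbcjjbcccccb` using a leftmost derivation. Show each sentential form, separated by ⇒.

S⇒DbR⇒bDjbR⇒bbDjjbR⇒bbcjjbR⇒bbcjjbRb⇒bbcjjbRcb⇒bbcjjbRccb⇒bbcjjbRcccb⇒bbcjjbRccccb⇒bbcjjbcccccb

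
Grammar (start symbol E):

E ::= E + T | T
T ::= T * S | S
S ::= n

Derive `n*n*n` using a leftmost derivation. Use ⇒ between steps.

E ⇒ T ⇒ T*S ⇒ T*S*S ⇒ S*S*S ⇒ n*S*S ⇒ n*n*S ⇒ n*n*n

E ⇒ T   [E ::= T]
T ⇒ T*S   [T ::= T * S]
T*S ⇒ T*S*S   [T ::= T * S]
T*S*S ⇒ S*S*S   [T ::= S]
S*S*S ⇒ n*S*S   [S ::= n]
n*S*S ⇒ n*n*S   [S ::= n]
n*n*S ⇒ n*n*n   [S ::= n]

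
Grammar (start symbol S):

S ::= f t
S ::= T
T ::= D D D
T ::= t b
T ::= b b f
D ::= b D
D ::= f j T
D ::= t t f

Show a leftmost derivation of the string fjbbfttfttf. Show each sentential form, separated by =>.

S=>T=>DDD=>fjTDD=>fjbbfDD=>fjbbfttfD=>fjbbfttfttf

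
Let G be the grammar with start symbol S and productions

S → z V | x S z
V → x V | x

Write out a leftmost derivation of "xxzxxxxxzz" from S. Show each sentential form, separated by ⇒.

S ⇒ xSz ⇒ xxSzz ⇒ xxzVzz ⇒ xxzxVzz ⇒ xxzxxVzz ⇒ xxzxxxVzz ⇒ xxzxxxxVzz ⇒ xxzxxxxxzz

S ⇒ xSz   [S → x S z]
xSz ⇒ xxSzz   [S → x S z]
xxSzz ⇒ xxzVzz   [S → z V]
xxzVzz ⇒ xxzxVzz   [V → x V]
xxzxVzz ⇒ xxzxxVzz   [V → x V]
xxzxxVzz ⇒ xxzxxxVzz   [V → x V]
xxzxxxVzz ⇒ xxzxxxxVzz   [V → x V]
xxzxxxxVzz ⇒ xxzxxxxxzz   [V → x]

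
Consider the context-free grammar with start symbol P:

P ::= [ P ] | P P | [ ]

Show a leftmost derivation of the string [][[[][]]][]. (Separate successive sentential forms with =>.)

P=>PP=>PPP=>[]PP=>[][P]P=>[][[P]]P=>[][[PP]]P=>[][[[]P]]P=>[][[[][]]]P=>[][[[][]]][]

P => PP   [P ::= P P]
PP => PPP   [P ::= P P]
PPP => []PP   [P ::= [ ]]
[]PP => [][P]P   [P ::= [ P ]]
[][P]P => [][[P]]P   [P ::= [ P ]]
[][[P]]P => [][[PP]]P   [P ::= P P]
[][[PP]]P => [][[[]P]]P   [P ::= [ ]]
[][[[]P]]P => [][[[][]]]P   [P ::= [ ]]
[][[[][]]]P => [][[[][]]][]   [P ::= [ ]]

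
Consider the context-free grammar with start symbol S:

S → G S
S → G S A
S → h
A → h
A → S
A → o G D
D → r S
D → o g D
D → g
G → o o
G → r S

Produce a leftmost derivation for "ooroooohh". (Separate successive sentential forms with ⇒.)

S ⇒ GS ⇒ ooS ⇒ ooGS ⇒ oorSS ⇒ oorGSS ⇒ oorooSS ⇒ oorooGSS ⇒ oorooooSS ⇒ ooroooohS ⇒ ooroooohh

S ⇒ GS   [S → G S]
GS ⇒ ooS   [G → o o]
ooS ⇒ ooGS   [S → G S]
ooGS ⇒ oorSS   [G → r S]
oorSS ⇒ oorGSS   [S → G S]
oorGSS ⇒ oorooSS   [G → o o]
oorooSS ⇒ oorooGSS   [S → G S]
oorooGSS ⇒ oorooooSS   [G → o o]
oorooooSS ⇒ ooroooohS   [S → h]
ooroooohS ⇒ ooroooohh   [S → h]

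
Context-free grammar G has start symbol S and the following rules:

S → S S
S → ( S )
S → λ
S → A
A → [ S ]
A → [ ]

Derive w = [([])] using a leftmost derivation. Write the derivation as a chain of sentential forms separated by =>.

S => A => [S] => [(S)] => [(A)] => [([])]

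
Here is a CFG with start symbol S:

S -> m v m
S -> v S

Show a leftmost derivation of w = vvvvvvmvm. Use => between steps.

S => vS   [S -> v S]
vS => vvS   [S -> v S]
vvS => vvvS   [S -> v S]
vvvS => vvvvS   [S -> v S]
vvvvS => vvvvvS   [S -> v S]
vvvvvS => vvvvvvS   [S -> v S]
vvvvvvS => vvvvvvmvm   [S -> m v m]

S=>vS=>vvS=>vvvS=>vvvvS=>vvvvvS=>vvvvvvS=>vvvvvvmvm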